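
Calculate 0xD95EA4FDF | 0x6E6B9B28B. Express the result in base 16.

0xFF7FBFFDF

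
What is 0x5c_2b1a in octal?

0o27025432

Expand each hex digit to 4 bits: 5=0101 c=1100 2=0010 b=1011 1=0001 a=1010.
Group the bits in threes: 010 111 000 010 101 100 011 010 → 27025432.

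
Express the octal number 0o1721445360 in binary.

Each octal digit is 3 bits: 1=001 7=111 2=010 1=001 4=100 4=100 5=101 3=011 6=110 0=000.

0b1111010001100100101011110000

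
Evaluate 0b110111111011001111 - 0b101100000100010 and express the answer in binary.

Subtract column by column in base 2:
  1-0 → 1
  1-1 → 0
  1-0 → 1
  1-0 → 1
  0-0 → 0
  0-1 → 1 (borrow)
  1-0-1 → 0
  1-0 → 1
  0-0 → 0
  1-0 → 1
  1-0 → 1
  1-1 → 0
  1-1 → 0
  1-0 → 1
  1-1 → 0
  0-0 → 0
  1-0 → 1
  1-0 → 1

0b110010011010101101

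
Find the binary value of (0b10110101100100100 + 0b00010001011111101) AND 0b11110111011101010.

0b11000111000100000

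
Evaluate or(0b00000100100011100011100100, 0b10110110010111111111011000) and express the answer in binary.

OR bit by bit (1 where either bit is 1):
  00000100100011100011100100
| 10110110010111111111011000
= 10110110110111111111111100

0b10110110110111111111111100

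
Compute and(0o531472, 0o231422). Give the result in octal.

0o031422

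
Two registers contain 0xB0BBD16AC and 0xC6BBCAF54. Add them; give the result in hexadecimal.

Add column by column in base 16, right to left:
  C+4 = 0 carry 1
  A+5+1 = 0 carry 1
  6+F+1 = 6 carry 1
  1+A+1 = C
  D+C = 9 carry 1
  B+B+1 = 7 carry 1
  B+B+1 = 7 carry 1
  0+6+1 = 7
  B+C = 7 carry 1
  final carry 1

0x177779C600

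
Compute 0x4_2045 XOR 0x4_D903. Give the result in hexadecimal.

0x0F946

XOR each hex digit independently (no carries):
  4^4=0, 2^D=F, 0^9=9, 4^0=4, 5^3=6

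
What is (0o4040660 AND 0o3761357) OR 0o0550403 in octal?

0o4040660 AND 0o3761357 = 0o0040240.
Then OR with 0o0550403.

0o550643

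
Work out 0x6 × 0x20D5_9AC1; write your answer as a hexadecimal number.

0xC501A086

Multiply each base-16 digit by 6, carrying:
  1×6 = 6 → write 6
  C×6 = 72 → write 8 carry 4
  A×6+4 = 64 → write 0 carry 4
  9×6+4 = 58 → write A carry 3
  5×6+3 = 33 → write 1 carry 2
  D×6+2 = 80 → write 0 carry 5
  0×6+5 = 5 → write 5
  2×6 = 12 → write C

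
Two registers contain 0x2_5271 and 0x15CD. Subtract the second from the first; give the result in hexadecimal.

0x23CA4

Subtract column by column in base 16:
  1-D → 4 (borrow)
  7-C-1 → A (borrow)
  2-5-1 → C (borrow)
  5-1-1 → 3
  2-0 → 2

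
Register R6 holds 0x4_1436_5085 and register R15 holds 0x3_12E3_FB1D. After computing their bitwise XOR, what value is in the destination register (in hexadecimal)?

XOR each hex digit independently (no carries):
  4^3=7, 1^1=0, 4^2=6, 3^E=D, 6^3=5, 5^F=A, 0^B=B, 8^1=9, 5^D=8

0x706D5AB98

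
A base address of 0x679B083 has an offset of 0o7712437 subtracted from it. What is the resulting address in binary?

0b110010110100001101101100100

0x679B083 = 0b110011110011011000010000011 in binary.
0o7712437 = 0b111111001010100011111 in binary.
Subtract column by column in base 2:
  1-1 → 0
  1-1 → 0
  0-1 → 1 (borrow)
  0-1-1 → 0 (borrow)
  0-1-1 → 0 (borrow)
  0-0-1 → 1 (borrow)
  0-0-1 → 1 (borrow)
  1-0-1 → 0
  0-1 → 1 (borrow)
  0-0-1 → 1 (borrow)
  0-1-1 → 0 (borrow)
  0-0-1 → 1 (borrow)
  1-1-1 → 1 (borrow)
  1-0-1 → 0
  0-0 → 0
  1-1 → 0
  1-1 → 0
  0-1 → 1 (borrow)
  0-1-1 → 0 (borrow)
  1-1-1 → 1 (borrow)
  1-1-1 → 1 (borrow)
  1-0-1 → 0
  1-0 → 1
  0-0 → 0
  0-0 → 0
  1-0 → 1
  1-0 → 1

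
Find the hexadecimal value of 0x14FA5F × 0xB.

Multiply each base-16 digit by 11, carrying:
  F×11 = 165 → write 5 carry 10
  5×11+10 = 65 → write 1 carry 4
  A×11+4 = 114 → write 2 carry 7
  F×11+7 = 172 → write C carry 10
  4×11+10 = 54 → write 6 carry 3
  1×11+3 = 14 → write E

0xE6C215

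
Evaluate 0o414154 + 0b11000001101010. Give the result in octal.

0b11000001101010 = 0o30152 in octal.
Add column by column in base 8, right to left:
  4+2 = 6
  5+5 = 2 carry 1
  1+1+1 = 3
  4+0 = 4
  1+3 = 4
  4+0 = 4

0o444326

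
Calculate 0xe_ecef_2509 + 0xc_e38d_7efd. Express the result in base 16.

0x1bd07ca406

Add column by column in base 16, right to left:
  9+d = 6 carry 1
  0+f+1 = 0 carry 1
  5+e+1 = 4 carry 1
  2+7+1 = a
  f+d = c carry 1
  e+8+1 = 7 carry 1
  c+3+1 = 0 carry 1
  e+e+1 = d carry 1
  e+c+1 = b carry 1
  final carry 1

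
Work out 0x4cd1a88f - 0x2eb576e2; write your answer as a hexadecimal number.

Subtract column by column in base 16:
  f-2 → d
  8-e → a (borrow)
  8-6-1 → 1
  a-7 → 3
  1-5 → c (borrow)
  d-b-1 → 1
  c-e → e (borrow)
  4-2-1 → 1

0x1e1c31ad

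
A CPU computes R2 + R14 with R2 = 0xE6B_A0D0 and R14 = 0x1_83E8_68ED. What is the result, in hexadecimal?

0x1925409BD

Add column by column in base 16, right to left:
  0+D = D
  D+E = B carry 1
  0+8+1 = 9
  A+6 = 0 carry 1
  B+8+1 = 4 carry 1
  6+E+1 = 5 carry 1
  E+3+1 = 2 carry 1
  0+8+1 = 9
  0+1 = 1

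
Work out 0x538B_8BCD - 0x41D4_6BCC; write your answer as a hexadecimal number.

Subtract column by column in base 16:
  D-C → 1
  C-C → 0
  B-B → 0
  8-6 → 2
  B-4 → 7
  8-D → B (borrow)
  3-1-1 → 1
  5-4 → 1

0x11B72001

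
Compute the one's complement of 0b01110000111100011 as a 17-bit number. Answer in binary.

0b10001111000011100

Invert each bit: 01110000111100011 → 10001111000011100.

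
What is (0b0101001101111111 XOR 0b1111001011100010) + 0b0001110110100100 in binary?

0b1011111101000001

First 0b0101001101111111 XOR 0b1111001011100010 = 0b1010000110011101.
Add column by column in base 2, right to left:
  1+0 = 1
  0+0 = 0
  1+1 = 0 carry 1
  1+0+1 = 0 carry 1
  1+0+1 = 0 carry 1
  0+1+1 = 0 carry 1
  0+0+1 = 1
  1+1 = 0 carry 1
  1+1+1 = 1 carry 1
  0+0+1 = 1
  0+1 = 1
  0+1 = 1
  0+1 = 1
  1+0 = 1
  0+0 = 0
  1+0 = 1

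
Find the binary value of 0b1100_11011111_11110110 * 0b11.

0b1001101001111111100010

Multiply each base-2 digit by 3, carrying:
  0×3 = 0 → write 0
  1×3 = 3 → write 1 carry 1
  1×3+1 = 4 → write 0 carry 2
  0×3+2 = 2 → write 0 carry 1
  1×3+1 = 4 → write 0 carry 2
  1×3+2 = 5 → write 1 carry 2
  1×3+2 = 5 → write 1 carry 2
  1×3+2 = 5 → write 1 carry 2
  1×3+2 = 5 → write 1 carry 2
  1×3+2 = 5 → write 1 carry 2
  1×3+2 = 5 → write 1 carry 2
  1×3+2 = 5 → write 1 carry 2
  1×3+2 = 5 → write 1 carry 2
  0×3+2 = 2 → write 0 carry 1
  1×3+1 = 4 → write 0 carry 2
  1×3+2 = 5 → write 1 carry 2
  0×3+2 = 2 → write 0 carry 1
  0×3+1 = 1 → write 1
  1×3 = 3 → write 1 carry 1
  1×3+1 = 4 → write 0 carry 2
  remaining carry: 10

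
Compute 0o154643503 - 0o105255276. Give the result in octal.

Subtract column by column in base 8:
  3-6 → 5 (borrow)
  0-7-1 → 0 (borrow)
  5-2-1 → 2
  3-5 → 6 (borrow)
  4-5-1 → 6 (borrow)
  6-2-1 → 3
  4-5 → 7 (borrow)
  5-0-1 → 4
  1-1 → 0

0o47366205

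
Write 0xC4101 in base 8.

0o3040401

Expand each hex digit to 4 bits: C=1100 4=0100 1=0001 0=0000 1=0001.
Group the bits in threes: 011 000 100 000 100 000 001 → 3040401.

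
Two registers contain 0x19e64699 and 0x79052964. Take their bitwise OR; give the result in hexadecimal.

0x79e76ffd

OR each hex digit independently (no carries):
  1|7=7, 9|9=9, e|0=e, 6|5=7, 4|2=6, 6|9=f, 9|6=f, 9|4=d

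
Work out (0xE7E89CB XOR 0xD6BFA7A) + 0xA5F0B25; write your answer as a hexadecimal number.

0xD747ED6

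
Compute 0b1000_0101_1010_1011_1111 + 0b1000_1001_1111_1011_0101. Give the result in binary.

0b100001111101001110100

Add column by column in base 2, right to left:
  1+1 = 0 carry 1
  1+0+1 = 0 carry 1
  1+1+1 = 1 carry 1
  1+0+1 = 0 carry 1
  1+1+1 = 1 carry 1
  1+1+1 = 1 carry 1
  0+0+1 = 1
  1+1 = 0 carry 1
  0+1+1 = 0 carry 1
  1+1+1 = 1 carry 1
  0+1+1 = 0 carry 1
  1+1+1 = 1 carry 1
  1+1+1 = 1 carry 1
  0+0+1 = 1
  1+0 = 1
  0+1 = 1
  0+0 = 0
  0+0 = 0
  0+0 = 0
  1+1 = 0 carry 1
  final carry 1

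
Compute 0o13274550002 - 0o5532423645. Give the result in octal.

Subtract column by column in base 8:
  2-5 → 5 (borrow)
  0-4-1 → 3 (borrow)
  0-6-1 → 1 (borrow)
  0-3-1 → 4 (borrow)
  5-2-1 → 2
  5-4 → 1
  4-2 → 2
  7-3 → 4
  2-5 → 5 (borrow)
  3-5-1 → 5 (borrow)
  1-0-1 → 0

0o5542124135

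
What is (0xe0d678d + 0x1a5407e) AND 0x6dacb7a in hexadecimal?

0x692880a

Add column by column in base 16, right to left:
  d+e = b carry 1
  8+7+1 = 0 carry 1
  7+0+1 = 8
  6+4 = a
  d+5 = 2 carry 1
  0+a+1 = b
  e+1 = f
Sum = 0xfb2a80b; now AND with 0x6dacb7a:
  f&6=6, b&d=9, 2&a=2, a&c=8, 8&b=8, 0&7=0, b&a=a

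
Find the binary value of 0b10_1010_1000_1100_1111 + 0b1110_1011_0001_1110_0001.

Add column by column in base 2, right to left:
  1+1 = 0 carry 1
  1+0+1 = 0 carry 1
  1+0+1 = 0 carry 1
  1+0+1 = 0 carry 1
  0+0+1 = 1
  0+1 = 1
  1+1 = 0 carry 1
  1+1+1 = 1 carry 1
  0+1+1 = 0 carry 1
  0+0+1 = 1
  0+0 = 0
  1+0 = 1
  0+1 = 1
  1+1 = 0 carry 1
  0+0+1 = 1
  1+1 = 0 carry 1
  0+0+1 = 1
  1+1 = 0 carry 1
  0+1+1 = 0 carry 1
  0+1+1 = 0 carry 1
  final carry 1

0b100010101101010110000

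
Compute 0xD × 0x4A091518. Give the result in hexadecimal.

0x3C2761238

Multiply each base-16 digit by 13, carrying:
  8×13 = 104 → write 8 carry 6
  1×13+6 = 19 → write 3 carry 1
  5×13+1 = 66 → write 2 carry 4
  1×13+4 = 17 → write 1 carry 1
  9×13+1 = 118 → write 6 carry 7
  0×13+7 = 7 → write 7
  A×13 = 130 → write 2 carry 8
  4×13+8 = 60 → write C carry 3
  remaining carry: 3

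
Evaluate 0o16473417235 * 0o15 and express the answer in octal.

0o276005706771

Multiply each base-8 digit by 13, carrying:
  5×13 = 65 → write 1 carry 8
  3×13+8 = 47 → write 7 carry 5
  2×13+5 = 31 → write 7 carry 3
  7×13+3 = 94 → write 6 carry 11
  1×13+11 = 24 → write 0 carry 3
  4×13+3 = 55 → write 7 carry 6
  3×13+6 = 45 → write 5 carry 5
  7×13+5 = 96 → write 0 carry 12
  4×13+12 = 64 → write 0 carry 8
  6×13+8 = 86 → write 6 carry 10
  1×13+10 = 23 → write 7 carry 2
  remaining carry: 2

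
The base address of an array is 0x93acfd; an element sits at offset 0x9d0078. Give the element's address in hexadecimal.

0x130ad75

Add column by column in base 16, right to left:
  d+8 = 5 carry 1
  f+7+1 = 7 carry 1
  c+0+1 = d
  a+0 = a
  3+d = 0 carry 1
  9+9+1 = 3 carry 1
  final carry 1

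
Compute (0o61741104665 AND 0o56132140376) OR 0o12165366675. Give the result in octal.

0o52165366675

0o61741104665 AND 0o56132140376 = 0o40100100264.
Then OR with 0o12165366675.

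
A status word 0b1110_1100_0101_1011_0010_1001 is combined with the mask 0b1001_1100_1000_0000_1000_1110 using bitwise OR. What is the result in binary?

0b111111001101101110101111

OR bit by bit (1 where either bit is 1):
  111011000101101100101001
| 100111001000000010001110
= 111111001101101110101111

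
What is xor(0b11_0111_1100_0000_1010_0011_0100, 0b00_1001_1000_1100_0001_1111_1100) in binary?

0b11111001001100101111001000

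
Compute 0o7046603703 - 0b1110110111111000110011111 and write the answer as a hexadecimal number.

0o7046603703 = 0x389B07C3 in hexadecimal.
0b1110110111111000110011111 = 0x1DBF19F in hexadecimal.
Subtract column by column in base 16:
  3-F → 4 (borrow)
  C-9-1 → 2
  7-1 → 6
  0-F → 1 (borrow)
  B-B-1 → F (borrow)
  9-D-1 → B (borrow)
  8-1-1 → 6
  3-0 → 3

0x36BF1624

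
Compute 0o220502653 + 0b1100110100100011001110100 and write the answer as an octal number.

0b1100110100100011001110100 = 0o146443164 in octal.
Add column by column in base 8, right to left:
  3+4 = 7
  5+6 = 3 carry 1
  6+1+1 = 0 carry 1
  2+3+1 = 6
  0+4 = 4
  5+4 = 1 carry 1
  0+6+1 = 7
  2+4 = 6
  2+1 = 3

0o367146037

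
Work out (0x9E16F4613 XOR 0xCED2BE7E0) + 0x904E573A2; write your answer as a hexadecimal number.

0xE112A1595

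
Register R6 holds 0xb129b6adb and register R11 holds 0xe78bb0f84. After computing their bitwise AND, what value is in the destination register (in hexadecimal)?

0xa109b0a80

AND each hex digit independently (no carries):
  b&e=a, 1&7=1, 2&8=0, 9&b=9, b&b=b, 6&0=0, a&f=a, d&8=8, b&4=0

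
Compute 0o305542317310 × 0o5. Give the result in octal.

0o1734354014750

Multiply each base-8 digit by 5, carrying:
  0×5 = 0 → write 0
  1×5 = 5 → write 5
  3×5 = 15 → write 7 carry 1
  7×5+1 = 36 → write 4 carry 4
  1×5+4 = 9 → write 1 carry 1
  3×5+1 = 16 → write 0 carry 2
  2×5+2 = 12 → write 4 carry 1
  4×5+1 = 21 → write 5 carry 2
  5×5+2 = 27 → write 3 carry 3
  5×5+3 = 28 → write 4 carry 3
  0×5+3 = 3 → write 3
  3×5 = 15 → write 7 carry 1
  remaining carry: 1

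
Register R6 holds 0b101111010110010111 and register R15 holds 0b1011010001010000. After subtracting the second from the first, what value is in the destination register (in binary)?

Subtract column by column in base 2:
  1-0 → 1
  1-0 → 1
  1-0 → 1
  0-0 → 0
  1-1 → 0
  0-0 → 0
  0-1 → 1 (borrow)
  1-0-1 → 0
  1-0 → 1
  0-0 → 0
  1-1 → 0
  0-0 → 0
  1-1 → 0
  1-1 → 0
  1-0 → 1
  1-1 → 0
  0-0 → 0
  1-0 → 1

0b100100000101000111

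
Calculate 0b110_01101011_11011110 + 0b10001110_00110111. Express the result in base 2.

0b1101111101000010101

Add column by column in base 2, right to left:
  0+1 = 1
  1+1 = 0 carry 1
  1+1+1 = 1 carry 1
  1+0+1 = 0 carry 1
  1+1+1 = 1 carry 1
  0+1+1 = 0 carry 1
  1+0+1 = 0 carry 1
  1+0+1 = 0 carry 1
  1+0+1 = 0 carry 1
  1+1+1 = 1 carry 1
  0+1+1 = 0 carry 1
  1+1+1 = 1 carry 1
  0+0+1 = 1
  1+0 = 1
  1+0 = 1
  0+1 = 1
  0+0 = 0
  1+0 = 1
  1+0 = 1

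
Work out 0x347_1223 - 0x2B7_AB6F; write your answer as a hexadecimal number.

0x8F66B4

Subtract column by column in base 16:
  3-F → 4 (borrow)
  2-6-1 → B (borrow)
  2-B-1 → 6 (borrow)
  1-A-1 → 6 (borrow)
  7-7-1 → F (borrow)
  4-B-1 → 8 (borrow)
  3-2-1 → 0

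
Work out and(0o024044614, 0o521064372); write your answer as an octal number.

0o020044210

AND each oct digit independently (no carries):
  0&5=0, 2&2=2, 4&1=0, 0&0=0, 4&6=4, 4&4=4, 6&3=2, 1&7=1, 4&2=0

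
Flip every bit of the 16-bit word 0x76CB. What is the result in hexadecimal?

0x8934

Each hex digit d becomes F−d:
  7→8, 6→9, C→3, B→4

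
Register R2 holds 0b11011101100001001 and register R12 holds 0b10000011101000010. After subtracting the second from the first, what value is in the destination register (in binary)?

Subtract column by column in base 2:
  1-0 → 1
  0-1 → 1 (borrow)
  0-0-1 → 1 (borrow)
  1-0-1 → 0
  0-0 → 0
  0-0 → 0
  0-1 → 1 (borrow)
  0-0-1 → 1 (borrow)
  1-1-1 → 1 (borrow)
  1-1-1 → 1 (borrow)
  0-1-1 → 0 (borrow)
  1-0-1 → 0
  1-0 → 1
  1-0 → 1
  0-0 → 0
  1-0 → 1
  1-1 → 0

0b1011001111000111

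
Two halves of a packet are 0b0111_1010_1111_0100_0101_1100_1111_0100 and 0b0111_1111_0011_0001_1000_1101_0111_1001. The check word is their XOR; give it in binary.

0b00000101110001011101000110001101

XOR bit by bit (1 where the bits differ):
  01111010111101000101110011110100
^ 01111111001100011000110101111001
= 00000101110001011101000110001101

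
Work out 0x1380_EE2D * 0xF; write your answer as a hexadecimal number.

Multiply each base-16 digit by 15, carrying:
  D×15 = 195 → write 3 carry 12
  2×15+12 = 42 → write A carry 2
  E×15+2 = 212 → write 4 carry 13
  E×15+13 = 223 → write F carry 13
  0×15+13 = 13 → write D
  8×15 = 120 → write 8 carry 7
  3×15+7 = 52 → write 4 carry 3
  1×15+3 = 18 → write 2 carry 1
  remaining carry: 1

0x1248DF4A3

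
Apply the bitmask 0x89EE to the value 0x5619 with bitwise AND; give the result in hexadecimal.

AND each hex digit independently (no carries):
  5&8=0, 6&9=0, 1&E=0, 9&E=8

0x0008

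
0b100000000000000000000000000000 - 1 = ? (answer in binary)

0b11111111111111111111111111111

The trailing 29 digits are 0, so subtracting 1 borrows through: they become 1 and the next digit up decrements.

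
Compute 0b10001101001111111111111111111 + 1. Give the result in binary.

0b10001101010000000000000000000

The trailing 19 digits are 1 (max in base 2), so adding 1 cascades: they roll to 0 and the next digit up increments.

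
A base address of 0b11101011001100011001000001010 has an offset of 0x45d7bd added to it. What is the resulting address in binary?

0b11101101011000000100111000111

0x45d7bd = 0b10001011101011110111101 in binary.
Add column by column in base 2, right to left:
  0+1 = 1
  1+0 = 1
  0+1 = 1
  1+1 = 0 carry 1
  0+1+1 = 0 carry 1
  0+1+1 = 0 carry 1
  0+0+1 = 1
  0+1 = 1
  0+1 = 1
  1+1 = 0 carry 1
  0+1+1 = 0 carry 1
  0+0+1 = 1
  1+1 = 0 carry 1
  1+0+1 = 0 carry 1
  0+1+1 = 0 carry 1
  0+1+1 = 0 carry 1
  0+1+1 = 0 carry 1
  1+0+1 = 0 carry 1
  1+1+1 = 1 carry 1
  0+0+1 = 1
  0+0 = 0
  1+0 = 1
  1+1 = 0 carry 1
  0+0+1 = 1
  1+0 = 1
  0+0 = 0
  1+0 = 1
  1+0 = 1
  1+0 = 1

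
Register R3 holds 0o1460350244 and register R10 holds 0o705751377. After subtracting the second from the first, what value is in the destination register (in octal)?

Subtract column by column in base 8:
  4-7 → 5 (borrow)
  4-7-1 → 4 (borrow)
  2-3-1 → 6 (borrow)
  0-1-1 → 6 (borrow)
  5-5-1 → 7 (borrow)
  3-7-1 → 3 (borrow)
  0-5-1 → 2 (borrow)
  6-0-1 → 5
  4-7 → 5 (borrow)
  1-0-1 → 0

0o552376645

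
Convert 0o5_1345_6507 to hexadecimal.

Each octal digit is 3 bits: 5=101 1=001 3=011 4=100 5=101 6=110 5=101 0=000 7=111.
Group the bits into nibbles: 0101 0010 1110 0101 1101 0100 0111 → 52E5D47.

0x52E5D47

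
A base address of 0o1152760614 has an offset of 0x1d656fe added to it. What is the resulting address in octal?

0o1340434212

0x1d656fe = 0o165453376 in octal.
Add column by column in base 8, right to left:
  4+6 = 2 carry 1
  1+7+1 = 1 carry 1
  6+3+1 = 2 carry 1
  0+3+1 = 4
  6+5 = 3 carry 1
  7+4+1 = 4 carry 1
  2+5+1 = 0 carry 1
  5+6+1 = 4 carry 1
  1+1+1 = 3
  1+0 = 1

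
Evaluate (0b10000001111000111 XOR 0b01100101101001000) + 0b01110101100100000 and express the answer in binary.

First 0b10000001111000111 XOR 0b01100101101001000 = 0b11100100010001111.
Add column by column in base 2, right to left:
  1+0 = 1
  1+0 = 1
  1+0 = 1
  1+0 = 1
  0+0 = 0
  0+1 = 1
  0+0 = 0
  1+0 = 1
  0+1 = 1
  0+1 = 1
  0+0 = 0
  1+1 = 0 carry 1
  0+0+1 = 1
  0+1 = 1
  1+1 = 0 carry 1
  1+1+1 = 1 carry 1
  1+0+1 = 0 carry 1
  final carry 1

0b101011001110101111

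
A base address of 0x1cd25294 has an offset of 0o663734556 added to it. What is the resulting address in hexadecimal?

0x23a20c02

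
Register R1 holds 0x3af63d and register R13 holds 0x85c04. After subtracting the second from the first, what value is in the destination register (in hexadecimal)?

Subtract column by column in base 16:
  d-4 → 9
  3-0 → 3
  6-c → a (borrow)
  f-5-1 → 9
  a-8 → 2
  3-0 → 3

0x329a39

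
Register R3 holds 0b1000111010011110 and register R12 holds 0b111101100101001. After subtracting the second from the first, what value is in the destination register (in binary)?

0b1001101110101

Subtract column by column in base 2:
  0-1 → 1 (borrow)
  1-0-1 → 0
  1-0 → 1
  1-1 → 0
  1-0 → 1
  0-1 → 1 (borrow)
  0-0-1 → 1 (borrow)
  1-0-1 → 0
  0-1 → 1 (borrow)
  1-1-1 → 1 (borrow)
  1-0-1 → 0
  1-1 → 0
  0-1 → 1 (borrow)
  0-1-1 → 0 (borrow)
  0-1-1 → 0 (borrow)
  1-0-1 → 0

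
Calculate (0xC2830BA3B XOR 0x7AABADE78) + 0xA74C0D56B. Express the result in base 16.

0x15F74B39AE

First 0xC2830BA3B XOR 0x7AABADE78 = 0xB828A6443.
Add column by column in base 16, right to left:
  3+B = E
  4+6 = A
  4+5 = 9
  6+D = 3 carry 1
  A+0+1 = B
  8+C = 4 carry 1
  2+4+1 = 7
  8+7 = F
  B+A = 5 carry 1
  final carry 1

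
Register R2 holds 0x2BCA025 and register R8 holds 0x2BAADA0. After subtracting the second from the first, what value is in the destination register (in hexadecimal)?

0x1F285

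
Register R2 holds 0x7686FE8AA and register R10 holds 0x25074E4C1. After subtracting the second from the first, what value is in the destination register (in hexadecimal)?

0x517FB03E9

Subtract column by column in base 16:
  A-1 → 9
  A-C → E (borrow)
  8-4-1 → 3
  E-E → 0
  F-4 → B
  6-7 → F (borrow)
  8-0-1 → 7
  6-5 → 1
  7-2 → 5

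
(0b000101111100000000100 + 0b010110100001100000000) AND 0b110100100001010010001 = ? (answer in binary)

Add column by column in base 2, right to left:
  0+0 = 0
  0+0 = 0
  1+0 = 1
  0+0 = 0
  0+0 = 0
  0+0 = 0
  0+0 = 0
  0+0 = 0
  0+1 = 1
  0+1 = 1
  0+0 = 0
  1+0 = 1
  1+0 = 1
  1+0 = 1
  1+1 = 0 carry 1
  1+0+1 = 0 carry 1
  0+1+1 = 0 carry 1
  1+1+1 = 1 carry 1
  0+0+1 = 1
  0+1 = 1
Sum = 0b11100011101100000100; now AND with 0b110100100001010010001:
  011100011101100000100
& 110100100001010010001
= 010100000001000000000

0b10100000001000000000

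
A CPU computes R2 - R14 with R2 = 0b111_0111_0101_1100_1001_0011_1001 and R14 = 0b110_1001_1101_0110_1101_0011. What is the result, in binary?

Subtract column by column in base 2:
  1-1 → 0
  0-1 → 1 (borrow)
  0-0-1 → 1 (borrow)
  1-0-1 → 0
  1-1 → 0
  1-0 → 1
  0-1 → 1 (borrow)
  0-1-1 → 0 (borrow)
  1-0-1 → 0
  0-1 → 1 (borrow)
  0-1-1 → 0 (borrow)
  1-0-1 → 0
  0-1 → 1 (borrow)
  0-0-1 → 1 (borrow)
  1-1-1 → 1 (borrow)
  1-1-1 → 1 (borrow)
  1-1-1 → 1 (borrow)
  0-0-1 → 1 (borrow)
  1-0-1 → 0
  0-1 → 1 (borrow)
  1-0-1 → 0
  1-1 → 0
  1-1 → 0
  0-0 → 0
  1-0 → 1
  1-0 → 1
  1-0 → 1

0b111000010111111001001100110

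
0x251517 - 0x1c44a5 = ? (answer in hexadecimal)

0x8d072

Subtract column by column in base 16:
  7-5 → 2
  1-a → 7 (borrow)
  5-4-1 → 0
  1-4 → d (borrow)
  5-c-1 → 8 (borrow)
  2-1-1 → 0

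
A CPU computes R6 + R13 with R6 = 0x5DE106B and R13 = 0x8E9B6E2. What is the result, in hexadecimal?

0xEC7C74D

Add column by column in base 16, right to left:
  B+2 = D
  6+E = 4 carry 1
  0+6+1 = 7
  1+B = C
  E+9 = 7 carry 1
  D+E+1 = C carry 1
  5+8+1 = E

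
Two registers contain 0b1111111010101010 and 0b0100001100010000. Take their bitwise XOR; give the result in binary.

0b1011110110111010

XOR bit by bit (1 where the bits differ):
  1111111010101010
^ 0100001100010000
= 1011110110111010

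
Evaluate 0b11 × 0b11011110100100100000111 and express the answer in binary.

Multiply each base-2 digit by 3, carrying:
  1×3 = 3 → write 1 carry 1
  1×3+1 = 4 → write 0 carry 2
  1×3+2 = 5 → write 1 carry 2
  0×3+2 = 2 → write 0 carry 1
  0×3+1 = 1 → write 1
  0×3 = 0 → write 0
  0×3 = 0 → write 0
  0×3 = 0 → write 0
  1×3 = 3 → write 1 carry 1
  0×3+1 = 1 → write 1
  0×3 = 0 → write 0
  1×3 = 3 → write 1 carry 1
  0×3+1 = 1 → write 1
  0×3 = 0 → write 0
  1×3 = 3 → write 1 carry 1
  0×3+1 = 1 → write 1
  1×3 = 3 → write 1 carry 1
  1×3+1 = 4 → write 0 carry 2
  1×3+2 = 5 → write 1 carry 2
  1×3+2 = 5 → write 1 carry 2
  0×3+2 = 2 → write 0 carry 1
  1×3+1 = 4 → write 0 carry 2
  1×3+2 = 5 → write 1 carry 2
  remaining carry: 10

0b1010011011101101100010101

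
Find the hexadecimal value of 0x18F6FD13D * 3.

Multiply each base-16 digit by 3, carrying:
  D×3 = 39 → write 7 carry 2
  3×3+2 = 11 → write B
  1×3 = 3 → write 3
  D×3 = 39 → write 7 carry 2
  F×3+2 = 47 → write F carry 2
  6×3+2 = 20 → write 4 carry 1
  F×3+1 = 46 → write E carry 2
  8×3+2 = 26 → write A carry 1
  1×3+1 = 4 → write 4

0x4AE4F73B7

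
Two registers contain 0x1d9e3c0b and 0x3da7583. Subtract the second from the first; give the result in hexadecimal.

Subtract column by column in base 16:
  b-3 → 8
  0-8 → 8 (borrow)
  c-5-1 → 6
  3-7 → c (borrow)
  e-a-1 → 3
  9-d → c (borrow)
  d-3-1 → 9
  1-0 → 1

0x19c3c688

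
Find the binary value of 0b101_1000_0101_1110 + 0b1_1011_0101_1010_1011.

0b100000111000001001

Add column by column in base 2, right to left:
  0+1 = 1
  1+1 = 0 carry 1
  1+0+1 = 0 carry 1
  1+1+1 = 1 carry 1
  1+0+1 = 0 carry 1
  0+1+1 = 0 carry 1
  1+0+1 = 0 carry 1
  0+1+1 = 0 carry 1
  0+1+1 = 0 carry 1
  0+0+1 = 1
  0+1 = 1
  1+0 = 1
  1+1 = 0 carry 1
  0+1+1 = 0 carry 1
  1+0+1 = 0 carry 1
  0+1+1 = 0 carry 1
  0+1+1 = 0 carry 1
  final carry 1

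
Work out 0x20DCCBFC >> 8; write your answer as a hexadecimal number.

0x20DCCB

Shifting right by 8 bits = 2 hex digits: drop the last 2.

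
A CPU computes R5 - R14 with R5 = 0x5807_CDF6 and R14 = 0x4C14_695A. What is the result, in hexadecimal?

Subtract column by column in base 16:
  6-A → C (borrow)
  F-5-1 → 9
  D-9 → 4
  C-6 → 6
  7-4 → 3
  0-1 → F (borrow)
  8-C-1 → B (borrow)
  5-4-1 → 0

0xBF3649C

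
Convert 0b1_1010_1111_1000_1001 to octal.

0o327611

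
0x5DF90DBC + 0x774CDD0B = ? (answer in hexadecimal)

Add column by column in base 16, right to left:
  C+B = 7 carry 1
  B+0+1 = C
  D+D = A carry 1
  0+D+1 = E
  9+C = 5 carry 1
  F+4+1 = 4 carry 1
  D+7+1 = 5 carry 1
  5+7+1 = D

0xD545EAC7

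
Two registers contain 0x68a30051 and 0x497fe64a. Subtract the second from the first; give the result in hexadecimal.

Subtract column by column in base 16:
  1-a → 7 (borrow)
  5-4-1 → 0
  0-6 → a (borrow)
  0-e-1 → 1 (borrow)
  3-f-1 → 3 (borrow)
  a-7-1 → 2
  8-9 → f (borrow)
  6-4-1 → 1

0x1f231a07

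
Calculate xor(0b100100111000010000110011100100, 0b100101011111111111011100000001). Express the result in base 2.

0b000001100111101111101111100101

XOR bit by bit (1 where the bits differ):
  100100111000010000110011100100
^ 100101011111111111011100000001
= 000001100111101111101111100101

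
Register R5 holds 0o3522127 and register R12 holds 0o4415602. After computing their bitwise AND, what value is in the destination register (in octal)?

AND each oct digit independently (no carries):
  3&4=0, 5&4=4, 2&1=0, 2&5=0, 1&6=0, 2&0=0, 7&2=2

0o0400002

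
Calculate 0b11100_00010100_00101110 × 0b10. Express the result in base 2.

Multiply each base-2 digit by 2, carrying:
  0×2 = 0 → write 0
  1×2 = 2 → write 0 carry 1
  1×2+1 = 3 → write 1 carry 1
  1×2+1 = 3 → write 1 carry 1
  0×2+1 = 1 → write 1
  1×2 = 2 → write 0 carry 1
  0×2+1 = 1 → write 1
  0×2 = 0 → write 0
  0×2 = 0 → write 0
  0×2 = 0 → write 0
  1×2 = 2 → write 0 carry 1
  0×2+1 = 1 → write 1
  1×2 = 2 → write 0 carry 1
  0×2+1 = 1 → write 1
  0×2 = 0 → write 0
  0×2 = 0 → write 0
  0×2 = 0 → write 0
  0×2 = 0 → write 0
  1×2 = 2 → write 0 carry 1
  1×2+1 = 3 → write 1 carry 1
  1×2+1 = 3 → write 1 carry 1
  remaining carry: 1

0b1110000010100001011100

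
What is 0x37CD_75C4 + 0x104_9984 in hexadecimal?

0x38D20F48

Add column by column in base 16, right to left:
  4+4 = 8
  C+8 = 4 carry 1
  5+9+1 = F
  7+9 = 0 carry 1
  D+4+1 = 2 carry 1
  C+0+1 = D
  7+1 = 8
  3+0 = 3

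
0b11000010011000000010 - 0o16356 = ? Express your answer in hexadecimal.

0xC0914

0b11000010011000000010 = 0xC2602 in hexadecimal.
0o16356 = 0x1CEE in hexadecimal.
Subtract column by column in base 16:
  2-E → 4 (borrow)
  0-E-1 → 1 (borrow)
  6-C-1 → 9 (borrow)
  2-1-1 → 0
  C-0 → C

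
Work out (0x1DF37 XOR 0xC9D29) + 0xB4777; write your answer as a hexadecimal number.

First 0x1DF37 XOR 0xC9D29 = 0xD421E.
Add column by column in base 16, right to left:
  E+7 = 5 carry 1
  1+7+1 = 9
  2+7 = 9
  4+4 = 8
  D+B = 8 carry 1
  final carry 1

0x188995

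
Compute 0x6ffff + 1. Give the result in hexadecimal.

0x70000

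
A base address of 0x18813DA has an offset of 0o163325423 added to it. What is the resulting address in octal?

0x18813DA = 0o142011732 in octal.
Add column by column in base 8, right to left:
  2+3 = 5
  3+2 = 5
  7+4 = 3 carry 1
  1+5+1 = 7
  1+2 = 3
  0+3 = 3
  2+3 = 5
  4+6 = 2 carry 1
  1+1+1 = 3

0o325337355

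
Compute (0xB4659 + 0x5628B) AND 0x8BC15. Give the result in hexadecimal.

0xA804

Add column by column in base 16, right to left:
  9+B = 4 carry 1
  5+8+1 = E
  6+2 = 8
  4+6 = A
  B+5 = 0 carry 1
  final carry 1
Sum = 0x10A8E4; now AND with 0x8BC15:
  1&0=0, 0&8=0, A&B=A, 8&C=8, E&1=0, 4&5=4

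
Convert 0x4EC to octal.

Expand each hex digit to 4 bits: 4=0100 E=1110 C=1100.
Group the bits in threes: 010 011 101 100 → 2354.

0o2354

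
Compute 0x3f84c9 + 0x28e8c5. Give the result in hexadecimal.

0x686d8e

Add column by column in base 16, right to left:
  9+5 = e
  c+c = 8 carry 1
  4+8+1 = d
  8+e = 6 carry 1
  f+8+1 = 8 carry 1
  3+2+1 = 6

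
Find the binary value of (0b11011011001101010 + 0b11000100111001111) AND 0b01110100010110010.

0b100000000110000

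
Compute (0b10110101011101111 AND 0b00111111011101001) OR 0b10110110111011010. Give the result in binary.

0b10110101011101111 AND 0b00111111011101001 = 0b00110101011101001.
Then OR with 0b10110110111011010.

0b10110111111111011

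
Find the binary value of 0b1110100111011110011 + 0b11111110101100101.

0b10010100110001011000

Add column by column in base 2, right to left:
  1+1 = 0 carry 1
  1+0+1 = 0 carry 1
  0+1+1 = 0 carry 1
  0+0+1 = 1
  1+0 = 1
  1+1 = 0 carry 1
  1+1+1 = 1 carry 1
  1+0+1 = 0 carry 1
  0+1+1 = 0 carry 1
  1+0+1 = 0 carry 1
  1+1+1 = 1 carry 1
  1+1+1 = 1 carry 1
  0+1+1 = 0 carry 1
  0+1+1 = 0 carry 1
  1+1+1 = 1 carry 1
  0+1+1 = 0 carry 1
  1+1+1 = 1 carry 1
  1+0+1 = 0 carry 1
  1+0+1 = 0 carry 1
  final carry 1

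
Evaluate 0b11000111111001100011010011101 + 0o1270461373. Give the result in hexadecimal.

0b11000111111001100011010011101 = 0x18fcc69d in hexadecimal.
0o1270461373 = 0xae262fb in hexadecimal.
Add column by column in base 16, right to left:
  d+b = 8 carry 1
  9+f+1 = 9 carry 1
  6+2+1 = 9
  c+6 = 2 carry 1
  c+2+1 = f
  f+e = d carry 1
  8+a+1 = 3 carry 1
  1+0+1 = 2

0x23df2998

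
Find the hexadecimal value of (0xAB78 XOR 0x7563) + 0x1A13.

First 0xAB78 XOR 0x7563 = 0xDE1B.
Add column by column in base 16, right to left:
  B+3 = E
  1+1 = 2
  E+A = 8 carry 1
  D+1+1 = F

0xF82E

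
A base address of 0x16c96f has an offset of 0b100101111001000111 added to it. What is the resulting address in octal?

0o6223666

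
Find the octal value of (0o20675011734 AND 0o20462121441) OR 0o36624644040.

0o36664645440

0o20675011734 AND 0o20462121441 = 0o20460001400.
Then OR with 0o36624644040.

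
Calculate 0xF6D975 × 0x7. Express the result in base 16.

0x6BFF233

Multiply each base-16 digit by 7, carrying:
  5×7 = 35 → write 3 carry 2
  7×7+2 = 51 → write 3 carry 3
  9×7+3 = 66 → write 2 carry 4
  D×7+4 = 95 → write F carry 5
  6×7+5 = 47 → write F carry 2
  F×7+2 = 107 → write B carry 6
  remaining carry: 6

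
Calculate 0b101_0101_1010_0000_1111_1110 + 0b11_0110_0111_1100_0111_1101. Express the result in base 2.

0b100011000001110101111011

Add column by column in base 2, right to left:
  0+1 = 1
  1+0 = 1
  1+1 = 0 carry 1
  1+1+1 = 1 carry 1
  1+1+1 = 1 carry 1
  1+1+1 = 1 carry 1
  1+1+1 = 1 carry 1
  1+0+1 = 0 carry 1
  0+0+1 = 1
  0+0 = 0
  0+1 = 1
  0+1 = 1
  0+1 = 1
  1+1 = 0 carry 1
  0+1+1 = 0 carry 1
  1+0+1 = 0 carry 1
  1+0+1 = 0 carry 1
  0+1+1 = 0 carry 1
  1+1+1 = 1 carry 1
  0+0+1 = 1
  1+1 = 0 carry 1
  0+1+1 = 0 carry 1
  1+0+1 = 0 carry 1
  final carry 1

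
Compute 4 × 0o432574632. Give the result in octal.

Multiply each base-8 digit by 4, carrying:
  2×4 = 8 → write 0 carry 1
  3×4+1 = 13 → write 5 carry 1
  6×4+1 = 25 → write 1 carry 3
  4×4+3 = 19 → write 3 carry 2
  7×4+2 = 30 → write 6 carry 3
  5×4+3 = 23 → write 7 carry 2
  2×4+2 = 10 → write 2 carry 1
  3×4+1 = 13 → write 5 carry 1
  4×4+1 = 17 → write 1 carry 2
  remaining carry: 2

0o2152763150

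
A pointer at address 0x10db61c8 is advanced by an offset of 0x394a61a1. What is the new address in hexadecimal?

0x4a25c369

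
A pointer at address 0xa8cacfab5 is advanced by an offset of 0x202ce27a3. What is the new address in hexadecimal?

Add column by column in base 16, right to left:
  5+3 = 8
  b+a = 5 carry 1
  a+7+1 = 2 carry 1
  f+2+1 = 2 carry 1
  c+e+1 = b carry 1
  a+c+1 = 7 carry 1
  c+2+1 = f
  8+0 = 8
  a+2 = c

0xc8f7b2258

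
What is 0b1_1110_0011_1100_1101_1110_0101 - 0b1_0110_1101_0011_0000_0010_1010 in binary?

Subtract column by column in base 2:
  1-0 → 1
  0-1 → 1 (borrow)
  1-0-1 → 0
  0-1 → 1 (borrow)
  0-0-1 → 1 (borrow)
  1-1-1 → 1 (borrow)
  1-0-1 → 0
  1-0 → 1
  1-0 → 1
  0-0 → 0
  1-0 → 1
  1-0 → 1
  0-1 → 1 (borrow)
  0-1-1 → 0 (borrow)
  1-0-1 → 0
  1-0 → 1
  1-1 → 0
  1-0 → 1
  0-1 → 1 (borrow)
  0-1-1 → 0 (borrow)
  0-0-1 → 1 (borrow)
  1-1-1 → 1 (borrow)
  1-1-1 → 1 (borrow)
  1-0-1 → 0
  1-1 → 0

0b11101101001110110111011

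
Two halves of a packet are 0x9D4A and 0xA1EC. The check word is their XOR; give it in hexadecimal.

0x3CA6

XOR each hex digit independently (no carries):
  9^A=3, D^1=C, 4^E=A, A^C=6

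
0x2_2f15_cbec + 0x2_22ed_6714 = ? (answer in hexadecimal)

0x452033300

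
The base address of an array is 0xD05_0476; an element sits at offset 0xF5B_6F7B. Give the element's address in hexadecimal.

0x1C6073F1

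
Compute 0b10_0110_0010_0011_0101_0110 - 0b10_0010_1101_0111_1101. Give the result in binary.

Subtract column by column in base 2:
  0-1 → 1 (borrow)
  1-0-1 → 0
  1-1 → 0
  0-1 → 1 (borrow)
  1-1-1 → 1 (borrow)
  0-1-1 → 0 (borrow)
  1-1-1 → 1 (borrow)
  0-0-1 → 1 (borrow)
  1-1-1 → 1 (borrow)
  1-0-1 → 0
  0-1 → 1 (borrow)
  0-1-1 → 0 (borrow)
  0-0-1 → 1 (borrow)
  1-1-1 → 1 (borrow)
  0-0-1 → 1 (borrow)
  0-0-1 → 1 (borrow)
  0-0-1 → 1 (borrow)
  1-1-1 → 1 (borrow)
  1-0-1 → 0
  0-0 → 0
  0-0 → 0
  1-0 → 1

0b1000111111010111011001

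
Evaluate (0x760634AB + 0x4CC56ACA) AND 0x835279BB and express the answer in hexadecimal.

0x82421931

Add column by column in base 16, right to left:
  B+A = 5 carry 1
  A+C+1 = 7 carry 1
  4+A+1 = F
  3+6 = 9
  6+5 = B
  0+C = C
  6+C = 2 carry 1
  7+4+1 = C
Sum = 0xC2CB9F75; now AND with 0x835279BB:
  C&8=8, 2&3=2, C&5=4, B&2=2, 9&7=1, F&9=9, 7&B=3, 5&B=1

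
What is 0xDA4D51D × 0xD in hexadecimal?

Multiply each base-16 digit by 13, carrying:
  D×13 = 169 → write 9 carry 10
  1×13+10 = 23 → write 7 carry 1
  5×13+1 = 66 → write 2 carry 4
  D×13+4 = 173 → write D carry 10
  4×13+10 = 62 → write E carry 3
  A×13+3 = 133 → write 5 carry 8
  D×13+8 = 177 → write 1 carry 11
  remaining carry: B

0xB15ED279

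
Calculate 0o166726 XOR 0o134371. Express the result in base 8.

0o052457

XOR each oct digit independently (no carries):
  1^1=0, 6^3=5, 6^4=2, 7^3=4, 2^7=5, 6^1=7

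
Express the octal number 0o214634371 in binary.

Each octal digit is 3 bits: 2=010 1=001 4=100 6=110 3=011 4=100 3=011 7=111 1=001.

0b10001100110011100011111001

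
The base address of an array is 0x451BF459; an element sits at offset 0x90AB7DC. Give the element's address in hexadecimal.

Add column by column in base 16, right to left:
  9+C = 5 carry 1
  5+D+1 = 3 carry 1
  4+7+1 = C
  F+B = A carry 1
  B+A+1 = 6 carry 1
  1+0+1 = 2
  5+9 = E
  4+0 = 4

0x4E26AC35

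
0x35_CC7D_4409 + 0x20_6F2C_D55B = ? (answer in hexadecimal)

0x563BAA1964

Add column by column in base 16, right to left:
  9+B = 4 carry 1
  0+5+1 = 6
  4+5 = 9
  4+D = 1 carry 1
  D+C+1 = A carry 1
  7+2+1 = A
  C+F = B carry 1
  C+6+1 = 3 carry 1
  5+0+1 = 6
  3+2 = 5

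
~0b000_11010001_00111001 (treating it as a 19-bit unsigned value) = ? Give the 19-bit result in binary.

0b1110010111011000110

Invert each bit: 0001101000100111001 → 1110010111011000110.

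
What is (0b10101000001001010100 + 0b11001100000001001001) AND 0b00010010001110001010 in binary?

0b10000001010001000

Add column by column in base 2, right to left:
  0+1 = 1
  0+0 = 0
  1+0 = 1
  0+1 = 1
  1+0 = 1
  0+0 = 0
  1+1 = 0 carry 1
  0+0+1 = 1
  0+0 = 0
  1+0 = 1
  0+0 = 0
  0+0 = 0
  0+0 = 0
  0+0 = 0
  0+1 = 1
  1+1 = 0 carry 1
  0+0+1 = 1
  1+0 = 1
  0+1 = 1
  1+1 = 0 carry 1
  final carry 1
Sum = 0b101110100001010011101; now AND with 0b00010010001110001010:
  101110100001010011101
& 000010010001110001010
= 000010000001010001000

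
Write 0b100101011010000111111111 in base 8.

Group the bits in threes: 100 101 011 010 000 111 111 111 → 45320777.

0o45320777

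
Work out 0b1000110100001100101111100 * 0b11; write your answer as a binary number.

0b11010011100100110001110100

Multiply each base-2 digit by 3, carrying:
  0×3 = 0 → write 0
  0×3 = 0 → write 0
  1×3 = 3 → write 1 carry 1
  1×3+1 = 4 → write 0 carry 2
  1×3+2 = 5 → write 1 carry 2
  1×3+2 = 5 → write 1 carry 2
  1×3+2 = 5 → write 1 carry 2
  0×3+2 = 2 → write 0 carry 1
  1×3+1 = 4 → write 0 carry 2
  0×3+2 = 2 → write 0 carry 1
  0×3+1 = 1 → write 1
  1×3 = 3 → write 1 carry 1
  1×3+1 = 4 → write 0 carry 2
  0×3+2 = 2 → write 0 carry 1
  0×3+1 = 1 → write 1
  0×3 = 0 → write 0
  0×3 = 0 → write 0
  1×3 = 3 → write 1 carry 1
  0×3+1 = 1 → write 1
  1×3 = 3 → write 1 carry 1
  1×3+1 = 4 → write 0 carry 2
  0×3+2 = 2 → write 0 carry 1
  0×3+1 = 1 → write 1
  0×3 = 0 → write 0
  1×3 = 3 → write 1 carry 1
  remaining carry: 1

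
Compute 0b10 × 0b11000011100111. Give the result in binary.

Multiply each base-2 digit by 2, carrying:
  1×2 = 2 → write 0 carry 1
  1×2+1 = 3 → write 1 carry 1
  1×2+1 = 3 → write 1 carry 1
  0×2+1 = 1 → write 1
  0×2 = 0 → write 0
  1×2 = 2 → write 0 carry 1
  1×2+1 = 3 → write 1 carry 1
  1×2+1 = 3 → write 1 carry 1
  0×2+1 = 1 → write 1
  0×2 = 0 → write 0
  0×2 = 0 → write 0
  0×2 = 0 → write 0
  1×2 = 2 → write 0 carry 1
  1×2+1 = 3 → write 1 carry 1
  remaining carry: 1

0b110000111001110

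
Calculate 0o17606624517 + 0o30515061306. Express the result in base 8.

0o50323706025

Add column by column in base 8, right to left:
  7+6 = 5 carry 1
  1+0+1 = 2
  5+3 = 0 carry 1
  4+1+1 = 6
  2+6 = 0 carry 1
  6+0+1 = 7
  6+5 = 3 carry 1
  0+1+1 = 2
  6+5 = 3 carry 1
  7+0+1 = 0 carry 1
  1+3+1 = 5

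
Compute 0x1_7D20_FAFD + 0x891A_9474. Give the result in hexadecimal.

Add column by column in base 16, right to left:
  D+4 = 1 carry 1
  F+7+1 = 7 carry 1
  A+4+1 = F
  F+9 = 8 carry 1
  0+A+1 = B
  2+1 = 3
  D+9 = 6 carry 1
  7+8+1 = 0 carry 1
  1+0+1 = 2

0x2063B8F71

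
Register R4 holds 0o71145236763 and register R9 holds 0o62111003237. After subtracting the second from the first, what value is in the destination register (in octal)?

0o7034233524

Subtract column by column in base 8:
  3-7 → 4 (borrow)
  6-3-1 → 2
  7-2 → 5
  6-3 → 3
  3-0 → 3
  2-0 → 2
  5-1 → 4
  4-1 → 3
  1-1 → 0
  1-2 → 7 (borrow)
  7-6-1 → 0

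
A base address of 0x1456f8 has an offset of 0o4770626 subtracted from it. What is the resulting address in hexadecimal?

0o4770626 = 0x13f196 in hexadecimal.
Subtract column by column in base 16:
  8-6 → 2
  f-9 → 6
  6-1 → 5
  5-f → 6 (borrow)
  4-3-1 → 0
  1-1 → 0

0x6562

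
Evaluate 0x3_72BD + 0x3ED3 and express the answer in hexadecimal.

0x3B190

Add column by column in base 16, right to left:
  D+3 = 0 carry 1
  B+D+1 = 9 carry 1
  2+E+1 = 1 carry 1
  7+3+1 = B
  3+0 = 3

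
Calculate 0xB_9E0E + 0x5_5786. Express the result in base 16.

Add column by column in base 16, right to left:
  E+6 = 4 carry 1
  0+8+1 = 9
  E+7 = 5 carry 1
  9+5+1 = F
  B+5 = 0 carry 1
  final carry 1

0x10F594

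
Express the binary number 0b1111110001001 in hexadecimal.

Group the bits into nibbles: 0001 1111 1000 1001 → 1F89.

0x1F89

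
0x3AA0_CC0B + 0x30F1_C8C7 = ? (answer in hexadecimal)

0x6B9294D2

Add column by column in base 16, right to left:
  B+7 = 2 carry 1
  0+C+1 = D
  C+8 = 4 carry 1
  C+C+1 = 9 carry 1
  0+1+1 = 2
  A+F = 9 carry 1
  A+0+1 = B
  3+3 = 6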